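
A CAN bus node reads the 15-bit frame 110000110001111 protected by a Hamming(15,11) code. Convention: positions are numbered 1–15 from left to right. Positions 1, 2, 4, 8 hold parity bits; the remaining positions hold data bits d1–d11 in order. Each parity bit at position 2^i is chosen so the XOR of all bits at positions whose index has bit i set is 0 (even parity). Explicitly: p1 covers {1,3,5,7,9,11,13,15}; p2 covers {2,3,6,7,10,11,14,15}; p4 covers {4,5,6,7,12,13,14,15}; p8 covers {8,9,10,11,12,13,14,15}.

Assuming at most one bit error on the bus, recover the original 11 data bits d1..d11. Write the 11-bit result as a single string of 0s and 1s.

00010000111

s1 (pos 1,3,5,7,9,11,13,15): 1⊕0⊕0⊕1⊕0⊕0⊕1⊕1 = 0
s2 (pos 2,3,6,7,10,11,14,15): 1⊕0⊕0⊕1⊕0⊕0⊕1⊕1 = 0
s4 (pos 4,5,6,7,12,13,14,15): 0⊕0⊕0⊕1⊕1⊕1⊕1⊕1 = 1
s8 (pos 8,9,10,11,12,13,14,15): 1⊕0⊕0⊕0⊕1⊕1⊕1⊕1 = 1
Syndrome s8…s1 = 1100 → error at position 12.
Flip position 12: 110000110001111 → 110000110000111
Read data bits from positions 3,5,6,7,9,10,11,12,13,14,15: 00010000111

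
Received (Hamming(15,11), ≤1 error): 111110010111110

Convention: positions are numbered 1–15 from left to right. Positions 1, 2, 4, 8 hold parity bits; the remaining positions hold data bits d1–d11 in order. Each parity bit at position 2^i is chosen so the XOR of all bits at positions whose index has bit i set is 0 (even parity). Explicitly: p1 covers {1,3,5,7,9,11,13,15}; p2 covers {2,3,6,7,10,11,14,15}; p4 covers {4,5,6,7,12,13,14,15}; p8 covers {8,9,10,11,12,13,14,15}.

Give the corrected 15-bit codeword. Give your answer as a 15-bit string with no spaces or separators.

s1 (pos 1,3,5,7,9,11,13,15): 1⊕1⊕1⊕0⊕0⊕1⊕1⊕0 = 1
s2 (pos 2,3,6,7,10,11,14,15): 1⊕1⊕0⊕0⊕1⊕1⊕1⊕0 = 1
s4 (pos 4,5,6,7,12,13,14,15): 1⊕1⊕0⊕0⊕1⊕1⊕1⊕0 = 1
s8 (pos 8,9,10,11,12,13,14,15): 1⊕0⊕1⊕1⊕1⊕1⊕1⊕0 = 0
Syndrome s8…s1 = 0111 → error at position 7.
Flip position 7: 111110010111110 → 111110110111110

111110110111110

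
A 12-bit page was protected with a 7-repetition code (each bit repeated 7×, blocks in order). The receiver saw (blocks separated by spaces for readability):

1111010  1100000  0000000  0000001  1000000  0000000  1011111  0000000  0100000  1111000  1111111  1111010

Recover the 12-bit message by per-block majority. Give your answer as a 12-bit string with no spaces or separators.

100000100111

Block 1 (1111010): 5 ones → 1
Block 2 (1100000): 2 ones → 0
Block 3 (0000000): 0 ones → 0
Block 4 (0000001): 1 one → 0
Block 5 (1000000): 1 one → 0
Block 6 (0000000): 0 ones → 0
Block 7 (1011111): 6 ones → 1
Block 8 (0000000): 0 ones → 0
Block 9 (0100000): 1 one → 0
Block 10 (1111000): 4 ones → 1
Block 11 (1111111): 7 ones → 1
Block 12 (1111010): 5 ones → 1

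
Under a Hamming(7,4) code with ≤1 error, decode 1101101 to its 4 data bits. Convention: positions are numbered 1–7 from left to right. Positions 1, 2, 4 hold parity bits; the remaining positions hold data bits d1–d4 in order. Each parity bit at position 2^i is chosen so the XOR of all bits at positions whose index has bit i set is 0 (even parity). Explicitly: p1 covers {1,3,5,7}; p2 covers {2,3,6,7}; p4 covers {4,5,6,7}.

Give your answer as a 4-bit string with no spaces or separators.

0001

s1 (pos 1,3,5,7): 1⊕0⊕1⊕1 = 1
s2 (pos 2,3,6,7): 1⊕0⊕0⊕1 = 0
s4 (pos 4,5,6,7): 1⊕1⊕0⊕1 = 1
Syndrome s4…s1 = 101 → error at position 5.
Flip position 5: 1101101 → 1101001
Read data bits from positions 3,5,6,7: 0001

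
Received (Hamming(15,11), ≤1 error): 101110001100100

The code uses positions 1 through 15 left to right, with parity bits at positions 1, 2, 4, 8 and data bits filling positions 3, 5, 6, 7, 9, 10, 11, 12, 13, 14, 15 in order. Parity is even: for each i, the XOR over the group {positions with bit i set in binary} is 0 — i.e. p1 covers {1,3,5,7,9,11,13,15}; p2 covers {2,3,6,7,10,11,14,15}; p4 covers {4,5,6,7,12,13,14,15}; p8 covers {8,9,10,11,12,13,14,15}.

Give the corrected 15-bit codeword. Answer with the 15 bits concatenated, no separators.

s1 (pos 1,3,5,7,9,11,13,15): 1⊕1⊕1⊕0⊕1⊕0⊕1⊕0 = 1
s2 (pos 2,3,6,7,10,11,14,15): 0⊕1⊕0⊕0⊕1⊕0⊕0⊕0 = 0
s4 (pos 4,5,6,7,12,13,14,15): 1⊕1⊕0⊕0⊕0⊕1⊕0⊕0 = 1
s8 (pos 8,9,10,11,12,13,14,15): 0⊕1⊕1⊕0⊕0⊕1⊕0⊕0 = 1
Syndrome s8…s1 = 1101 → error at position 13.
Flip position 13: 101110001100100 → 101110001100000

101110001100000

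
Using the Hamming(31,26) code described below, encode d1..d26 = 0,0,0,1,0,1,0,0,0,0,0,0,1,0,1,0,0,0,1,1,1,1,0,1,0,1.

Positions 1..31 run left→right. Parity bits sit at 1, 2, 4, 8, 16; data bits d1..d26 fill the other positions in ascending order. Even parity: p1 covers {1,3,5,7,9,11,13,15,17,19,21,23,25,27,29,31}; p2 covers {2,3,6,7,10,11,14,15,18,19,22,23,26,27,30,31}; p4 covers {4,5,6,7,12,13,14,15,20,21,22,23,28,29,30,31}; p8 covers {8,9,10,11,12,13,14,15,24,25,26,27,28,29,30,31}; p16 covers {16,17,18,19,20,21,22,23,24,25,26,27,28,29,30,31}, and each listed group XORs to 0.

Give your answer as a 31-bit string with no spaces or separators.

1000001101000000010100011110101

Place data at non-parity positions: p1 p2 0 p4 0 0 1 p8 0 1 0 0 0 0 0 p16 0 1 0 1 0 0 0 1 1 1 1 0 1 0 1
p1 (pos 1,3,5,7,9,11,13,15,17,19,21,23,25,27,29,31): XOR of data positions = 0⊕0⊕1⊕0⊕0⊕0⊕0⊕0⊕0⊕0⊕0⊕1⊕1⊕1⊕1 = 1
p2 (pos 2,3,6,7,10,11,14,15,18,19,22,23,26,27,30,31): XOR of data positions = 0⊕0⊕1⊕1⊕0⊕0⊕0⊕1⊕0⊕0⊕0⊕1⊕1⊕0⊕1 = 0
p4 (pos 4,5,6,7,12,13,14,15,20,21,22,23,28,29,30,31): XOR of data positions = 0⊕0⊕1⊕0⊕0⊕0⊕0⊕1⊕0⊕0⊕0⊕0⊕1⊕0⊕1 = 0
p8 (pos 8,9,10,11,12,13,14,15,24,25,26,27,28,29,30,31): XOR of data positions = 0⊕1⊕0⊕0⊕0⊕0⊕0⊕1⊕1⊕1⊕1⊕0⊕1⊕0⊕1 = 1
p16 (pos 16,17,18,19,20,21,22,23,24,25,26,27,28,29,30,31): XOR of data positions = 0⊕1⊕0⊕1⊕0⊕0⊕0⊕1⊕1⊕1⊕1⊕0⊕1⊕0⊕1 = 0
Codeword: 1000001101000000010100011110101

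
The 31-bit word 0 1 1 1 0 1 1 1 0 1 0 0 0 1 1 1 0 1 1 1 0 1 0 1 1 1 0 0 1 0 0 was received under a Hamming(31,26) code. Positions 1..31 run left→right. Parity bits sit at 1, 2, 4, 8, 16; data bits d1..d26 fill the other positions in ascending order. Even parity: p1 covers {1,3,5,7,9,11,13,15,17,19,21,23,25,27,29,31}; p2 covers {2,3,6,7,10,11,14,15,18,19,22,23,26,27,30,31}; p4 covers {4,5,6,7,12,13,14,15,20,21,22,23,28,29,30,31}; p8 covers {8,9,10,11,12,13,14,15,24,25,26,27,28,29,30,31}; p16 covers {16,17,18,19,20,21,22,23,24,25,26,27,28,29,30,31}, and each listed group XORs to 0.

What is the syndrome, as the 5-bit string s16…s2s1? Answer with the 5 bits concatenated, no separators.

10010

s1 (pos 1,3,5,7,9,11,13,15,17,19,21,23,25,27,29,31): 0⊕1⊕0⊕1⊕0⊕0⊕0⊕1⊕0⊕1⊕0⊕0⊕1⊕0⊕1⊕0 = 0
s2 (pos 2,3,6,7,10,11,14,15,18,19,22,23,26,27,30,31): 1⊕1⊕1⊕1⊕1⊕0⊕1⊕1⊕1⊕1⊕1⊕0⊕1⊕0⊕0⊕0 = 1
s4 (pos 4,5,6,7,12,13,14,15,20,21,22,23,28,29,30,31): 1⊕0⊕1⊕1⊕0⊕0⊕1⊕1⊕1⊕0⊕1⊕0⊕0⊕1⊕0⊕0 = 0
s8 (pos 8,9,10,11,12,13,14,15,24,25,26,27,28,29,30,31): 1⊕0⊕1⊕0⊕0⊕0⊕1⊕1⊕1⊕1⊕1⊕0⊕0⊕1⊕0⊕0 = 0
s16 (pos 16,17,18,19,20,21,22,23,24,25,26,27,28,29,30,31): 1⊕0⊕1⊕1⊕1⊕0⊕1⊕0⊕1⊕1⊕1⊕0⊕0⊕1⊕0⊕0 = 1
Syndrome s16…s1 = 10010 → error at position 18.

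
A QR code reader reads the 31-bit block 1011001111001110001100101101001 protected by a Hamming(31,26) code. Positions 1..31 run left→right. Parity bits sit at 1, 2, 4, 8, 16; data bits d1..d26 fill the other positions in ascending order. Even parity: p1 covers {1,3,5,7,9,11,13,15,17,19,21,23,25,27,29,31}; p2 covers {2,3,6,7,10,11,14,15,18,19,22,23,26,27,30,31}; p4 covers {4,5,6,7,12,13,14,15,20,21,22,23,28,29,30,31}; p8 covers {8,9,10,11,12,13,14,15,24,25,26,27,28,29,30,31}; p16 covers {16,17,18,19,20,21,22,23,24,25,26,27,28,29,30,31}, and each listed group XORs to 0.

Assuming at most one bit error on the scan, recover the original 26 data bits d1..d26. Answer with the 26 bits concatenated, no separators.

10011100111001101101101001

s1 (pos 1,3,5,7,9,11,13,15,17,19,21,23,25,27,29,31): 1⊕1⊕0⊕1⊕1⊕0⊕1⊕1⊕0⊕1⊕0⊕1⊕1⊕0⊕0⊕1 = 0
s2 (pos 2,3,6,7,10,11,14,15,18,19,22,23,26,27,30,31): 0⊕1⊕0⊕1⊕1⊕0⊕1⊕1⊕0⊕1⊕0⊕1⊕1⊕0⊕0⊕1 = 1
s4 (pos 4,5,6,7,12,13,14,15,20,21,22,23,28,29,30,31): 1⊕0⊕0⊕1⊕0⊕1⊕1⊕1⊕1⊕0⊕0⊕1⊕1⊕0⊕0⊕1 = 1
s8 (pos 8,9,10,11,12,13,14,15,24,25,26,27,28,29,30,31): 1⊕1⊕1⊕0⊕0⊕1⊕1⊕1⊕0⊕1⊕1⊕0⊕1⊕0⊕0⊕1 = 0
s16 (pos 16,17,18,19,20,21,22,23,24,25,26,27,28,29,30,31): 0⊕0⊕0⊕1⊕1⊕0⊕0⊕1⊕0⊕1⊕1⊕0⊕1⊕0⊕0⊕1 = 1
Syndrome s16…s1 = 10110 → error at position 22.
Flip position 22: 1011001111001110001100101101001 → 1011001111001110001101101101001
Read data bits from positions 3,5,6,7,9,10,11,12,13,14,15,17,18,19,20,21,22,23,24,25,26,27,28,29,30,31: 10011100111001101101101001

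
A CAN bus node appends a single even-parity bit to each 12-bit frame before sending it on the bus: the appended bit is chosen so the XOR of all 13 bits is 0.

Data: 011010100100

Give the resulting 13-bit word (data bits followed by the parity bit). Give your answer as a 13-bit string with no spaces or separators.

XOR of the 12 data bits: 0⊕1⊕1⊕0⊕1⊕0⊕1⊕0⊕0⊕1⊕0⊕0 = 1
Parity bit = 1 (so all 13 bits XOR to 0).

0110101001001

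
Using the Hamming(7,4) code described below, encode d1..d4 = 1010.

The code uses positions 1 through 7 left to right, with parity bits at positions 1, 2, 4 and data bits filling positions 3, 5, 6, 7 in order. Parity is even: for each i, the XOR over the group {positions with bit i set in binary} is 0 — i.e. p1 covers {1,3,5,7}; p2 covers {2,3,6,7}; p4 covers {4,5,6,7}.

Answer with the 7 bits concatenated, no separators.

1011010

Place data at non-parity positions: p1 p2 1 p4 0 1 0
p1 (pos 1,3,5,7): XOR of data positions = 1⊕0⊕0 = 1
p2 (pos 2,3,6,7): XOR of data positions = 1⊕1⊕0 = 0
p4 (pos 4,5,6,7): XOR of data positions = 0⊕1⊕0 = 1
Codeword: 1011010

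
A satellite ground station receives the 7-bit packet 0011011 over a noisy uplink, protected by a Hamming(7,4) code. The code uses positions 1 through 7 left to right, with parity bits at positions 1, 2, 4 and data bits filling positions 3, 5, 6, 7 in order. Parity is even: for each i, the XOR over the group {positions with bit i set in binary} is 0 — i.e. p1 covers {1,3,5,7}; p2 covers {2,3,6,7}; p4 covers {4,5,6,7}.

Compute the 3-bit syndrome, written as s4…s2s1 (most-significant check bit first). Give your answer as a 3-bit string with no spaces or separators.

110

s1 (pos 1,3,5,7): 0⊕1⊕0⊕1 = 0
s2 (pos 2,3,6,7): 0⊕1⊕1⊕1 = 1
s4 (pos 4,5,6,7): 1⊕0⊕1⊕1 = 1
Syndrome s4…s1 = 110 → error at position 6.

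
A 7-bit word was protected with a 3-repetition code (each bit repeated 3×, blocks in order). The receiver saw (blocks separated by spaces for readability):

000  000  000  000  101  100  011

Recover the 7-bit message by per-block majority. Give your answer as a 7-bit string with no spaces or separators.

Block 1 (000): 0 ones → 0
Block 2 (000): 0 ones → 0
Block 3 (000): 0 ones → 0
Block 4 (000): 0 ones → 0
Block 5 (101): 2 ones → 1
Block 6 (100): 1 one → 0
Block 7 (011): 2 ones → 1

0000101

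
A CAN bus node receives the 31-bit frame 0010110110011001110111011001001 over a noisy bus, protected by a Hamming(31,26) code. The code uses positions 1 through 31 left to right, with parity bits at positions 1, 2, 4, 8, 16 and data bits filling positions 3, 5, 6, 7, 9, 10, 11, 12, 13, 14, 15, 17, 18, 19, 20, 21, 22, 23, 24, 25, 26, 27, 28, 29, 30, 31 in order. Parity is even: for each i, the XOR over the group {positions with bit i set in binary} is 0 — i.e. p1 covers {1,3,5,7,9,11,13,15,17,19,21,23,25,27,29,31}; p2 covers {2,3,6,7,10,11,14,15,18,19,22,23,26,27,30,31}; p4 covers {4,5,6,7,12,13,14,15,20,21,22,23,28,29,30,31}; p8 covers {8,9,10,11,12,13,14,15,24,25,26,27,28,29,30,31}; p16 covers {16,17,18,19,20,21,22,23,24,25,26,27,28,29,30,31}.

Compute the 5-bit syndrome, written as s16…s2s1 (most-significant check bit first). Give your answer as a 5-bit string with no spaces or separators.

s1 (pos 1,3,5,7,9,11,13,15,17,19,21,23,25,27,29,31): 0⊕1⊕1⊕0⊕1⊕0⊕1⊕0⊕1⊕0⊕1⊕0⊕1⊕0⊕0⊕1 = 0
s2 (pos 2,3,6,7,10,11,14,15,18,19,22,23,26,27,30,31): 0⊕1⊕1⊕0⊕0⊕0⊕0⊕0⊕1⊕0⊕1⊕0⊕0⊕0⊕0⊕1 = 1
s4 (pos 4,5,6,7,12,13,14,15,20,21,22,23,28,29,30,31): 0⊕1⊕1⊕0⊕1⊕1⊕0⊕0⊕1⊕1⊕1⊕0⊕1⊕0⊕0⊕1 = 1
s8 (pos 8,9,10,11,12,13,14,15,24,25,26,27,28,29,30,31): 1⊕1⊕0⊕0⊕1⊕1⊕0⊕0⊕1⊕1⊕0⊕0⊕1⊕0⊕0⊕1 = 0
s16 (pos 16,17,18,19,20,21,22,23,24,25,26,27,28,29,30,31): 1⊕1⊕1⊕0⊕1⊕1⊕1⊕0⊕1⊕1⊕0⊕0⊕1⊕0⊕0⊕1 = 0
Syndrome s16…s1 = 00110 → error at position 6.

00110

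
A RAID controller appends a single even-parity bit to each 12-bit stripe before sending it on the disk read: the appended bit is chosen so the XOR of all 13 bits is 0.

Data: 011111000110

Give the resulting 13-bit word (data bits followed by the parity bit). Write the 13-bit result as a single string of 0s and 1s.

0111110001101

XOR of the 12 data bits: 0⊕1⊕1⊕1⊕1⊕1⊕0⊕0⊕0⊕1⊕1⊕0 = 1
Parity bit = 1 (so all 13 bits XOR to 0).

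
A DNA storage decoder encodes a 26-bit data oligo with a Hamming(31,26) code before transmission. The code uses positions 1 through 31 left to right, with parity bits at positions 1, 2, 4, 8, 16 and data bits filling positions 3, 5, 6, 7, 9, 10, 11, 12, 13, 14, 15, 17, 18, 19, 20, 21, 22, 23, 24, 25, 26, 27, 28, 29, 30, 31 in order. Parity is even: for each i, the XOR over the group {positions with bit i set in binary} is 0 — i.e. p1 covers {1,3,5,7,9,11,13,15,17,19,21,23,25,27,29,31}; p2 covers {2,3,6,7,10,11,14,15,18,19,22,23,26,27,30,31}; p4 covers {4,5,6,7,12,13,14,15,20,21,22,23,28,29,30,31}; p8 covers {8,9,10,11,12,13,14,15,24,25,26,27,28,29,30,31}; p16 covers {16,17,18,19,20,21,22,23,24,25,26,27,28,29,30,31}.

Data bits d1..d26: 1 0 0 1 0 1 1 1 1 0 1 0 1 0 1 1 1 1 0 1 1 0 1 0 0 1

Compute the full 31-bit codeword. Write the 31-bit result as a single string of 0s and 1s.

1010001101111011010111101101001

Place data at non-parity positions: p1 p2 1 p4 0 0 1 p8 0 1 1 1 1 0 1 p16 0 1 0 1 1 1 1 0 1 1 0 1 0 0 1
p1 (pos 1,3,5,7,9,11,13,15,17,19,21,23,25,27,29,31): XOR of data positions = 1⊕0⊕1⊕0⊕1⊕1⊕1⊕0⊕0⊕1⊕1⊕1⊕0⊕0⊕1 = 1
p2 (pos 2,3,6,7,10,11,14,15,18,19,22,23,26,27,30,31): XOR of data positions = 1⊕0⊕1⊕1⊕1⊕0⊕1⊕1⊕0⊕1⊕1⊕1⊕0⊕0⊕1 = 0
p4 (pos 4,5,6,7,12,13,14,15,20,21,22,23,28,29,30,31): XOR of data positions = 0⊕0⊕1⊕1⊕1⊕0⊕1⊕1⊕1⊕1⊕1⊕1⊕0⊕0⊕1 = 0
p8 (pos 8,9,10,11,12,13,14,15,24,25,26,27,28,29,30,31): XOR of data positions = 0⊕1⊕1⊕1⊕1⊕0⊕1⊕0⊕1⊕1⊕0⊕1⊕0⊕0⊕1 = 1
p16 (pos 16,17,18,19,20,21,22,23,24,25,26,27,28,29,30,31): XOR of data positions = 0⊕1⊕0⊕1⊕1⊕1⊕1⊕0⊕1⊕1⊕0⊕1⊕0⊕0⊕1 = 1
Codeword: 1010001101111011010111101101001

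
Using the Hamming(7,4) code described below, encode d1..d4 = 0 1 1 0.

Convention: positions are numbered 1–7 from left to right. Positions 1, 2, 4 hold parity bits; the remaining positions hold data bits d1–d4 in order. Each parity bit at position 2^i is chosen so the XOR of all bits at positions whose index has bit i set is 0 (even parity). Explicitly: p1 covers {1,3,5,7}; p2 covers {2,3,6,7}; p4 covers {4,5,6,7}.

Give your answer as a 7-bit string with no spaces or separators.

Place data at non-parity positions: p1 p2 0 p4 1 1 0
p1 (pos 1,3,5,7): XOR of data positions = 0⊕1⊕0 = 1
p2 (pos 2,3,6,7): XOR of data positions = 0⊕1⊕0 = 1
p4 (pos 4,5,6,7): XOR of data positions = 1⊕1⊕0 = 0
Codeword: 1100110

1100110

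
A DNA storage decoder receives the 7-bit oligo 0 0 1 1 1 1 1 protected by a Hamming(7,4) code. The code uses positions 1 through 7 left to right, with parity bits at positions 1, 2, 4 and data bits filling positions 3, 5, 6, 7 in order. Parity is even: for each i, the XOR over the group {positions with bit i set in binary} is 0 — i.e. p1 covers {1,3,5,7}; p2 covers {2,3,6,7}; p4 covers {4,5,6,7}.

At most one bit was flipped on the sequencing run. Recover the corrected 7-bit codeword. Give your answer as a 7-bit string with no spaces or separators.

s1 (pos 1,3,5,7): 0⊕1⊕1⊕1 = 1
s2 (pos 2,3,6,7): 0⊕1⊕1⊕1 = 1
s4 (pos 4,5,6,7): 1⊕1⊕1⊕1 = 0
Syndrome s4…s1 = 011 → error at position 3.
Flip position 3: 0011111 → 0001111

0001111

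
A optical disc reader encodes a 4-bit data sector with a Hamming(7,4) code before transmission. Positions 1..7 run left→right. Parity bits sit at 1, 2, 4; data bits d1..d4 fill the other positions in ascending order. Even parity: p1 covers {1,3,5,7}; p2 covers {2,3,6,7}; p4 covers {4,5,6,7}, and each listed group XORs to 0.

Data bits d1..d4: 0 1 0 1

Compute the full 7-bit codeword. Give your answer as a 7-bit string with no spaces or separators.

Place data at non-parity positions: p1 p2 0 p4 1 0 1
p1 (pos 1,3,5,7): XOR of data positions = 0⊕1⊕1 = 0
p2 (pos 2,3,6,7): XOR of data positions = 0⊕0⊕1 = 1
p4 (pos 4,5,6,7): XOR of data positions = 1⊕0⊕1 = 0
Codeword: 0100101

0100101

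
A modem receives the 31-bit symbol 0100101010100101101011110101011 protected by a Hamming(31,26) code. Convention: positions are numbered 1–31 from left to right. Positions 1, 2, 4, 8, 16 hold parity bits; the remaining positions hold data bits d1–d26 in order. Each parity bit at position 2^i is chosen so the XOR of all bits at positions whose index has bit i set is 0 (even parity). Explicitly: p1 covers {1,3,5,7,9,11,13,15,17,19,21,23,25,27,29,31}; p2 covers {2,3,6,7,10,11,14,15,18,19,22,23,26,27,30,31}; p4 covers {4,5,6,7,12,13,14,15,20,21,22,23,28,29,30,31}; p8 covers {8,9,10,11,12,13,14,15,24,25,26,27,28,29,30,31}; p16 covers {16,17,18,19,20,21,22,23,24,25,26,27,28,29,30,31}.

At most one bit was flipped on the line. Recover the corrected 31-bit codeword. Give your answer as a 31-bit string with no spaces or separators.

0100101010100101101001110101011

s1 (pos 1,3,5,7,9,11,13,15,17,19,21,23,25,27,29,31): 0⊕0⊕1⊕1⊕1⊕1⊕0⊕0⊕1⊕1⊕1⊕1⊕0⊕0⊕0⊕1 = 1
s2 (pos 2,3,6,7,10,11,14,15,18,19,22,23,26,27,30,31): 1⊕0⊕0⊕1⊕0⊕1⊕1⊕0⊕0⊕1⊕1⊕1⊕1⊕0⊕1⊕1 = 0
s4 (pos 4,5,6,7,12,13,14,15,20,21,22,23,28,29,30,31): 0⊕1⊕0⊕1⊕0⊕0⊕1⊕0⊕0⊕1⊕1⊕1⊕1⊕0⊕1⊕1 = 1
s8 (pos 8,9,10,11,12,13,14,15,24,25,26,27,28,29,30,31): 0⊕1⊕0⊕1⊕0⊕0⊕1⊕0⊕1⊕0⊕1⊕0⊕1⊕0⊕1⊕1 = 0
s16 (pos 16,17,18,19,20,21,22,23,24,25,26,27,28,29,30,31): 1⊕1⊕0⊕1⊕0⊕1⊕1⊕1⊕1⊕0⊕1⊕0⊕1⊕0⊕1⊕1 = 1
Syndrome s16…s1 = 10101 → error at position 21.
Flip position 21: 0100101010100101101011110101011 → 0100101010100101101001110101011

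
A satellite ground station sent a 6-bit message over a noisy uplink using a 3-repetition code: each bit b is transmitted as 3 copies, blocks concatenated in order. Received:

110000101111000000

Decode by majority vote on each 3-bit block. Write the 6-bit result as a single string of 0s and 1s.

Block 1 (110): 2 ones → 1
Block 2 (000): 0 ones → 0
Block 3 (101): 2 ones → 1
Block 4 (111): 3 ones → 1
Block 5 (000): 0 ones → 0
Block 6 (000): 0 ones → 0

101100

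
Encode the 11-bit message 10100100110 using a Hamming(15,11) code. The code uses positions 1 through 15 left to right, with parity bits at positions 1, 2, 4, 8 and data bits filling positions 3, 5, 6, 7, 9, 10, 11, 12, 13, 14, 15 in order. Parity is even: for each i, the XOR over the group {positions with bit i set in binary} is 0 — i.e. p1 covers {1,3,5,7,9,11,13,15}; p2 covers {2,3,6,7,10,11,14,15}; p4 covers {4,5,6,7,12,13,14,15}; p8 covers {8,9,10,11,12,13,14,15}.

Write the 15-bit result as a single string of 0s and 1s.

Place data at non-parity positions: p1 p2 1 p4 0 1 0 p8 0 1 0 0 1 1 0
p1 (pos 1,3,5,7,9,11,13,15): XOR of data positions = 1⊕0⊕0⊕0⊕0⊕1⊕0 = 0
p2 (pos 2,3,6,7,10,11,14,15): XOR of data positions = 1⊕1⊕0⊕1⊕0⊕1⊕0 = 0
p4 (pos 4,5,6,7,12,13,14,15): XOR of data positions = 0⊕1⊕0⊕0⊕1⊕1⊕0 = 1
p8 (pos 8,9,10,11,12,13,14,15): XOR of data positions = 0⊕1⊕0⊕0⊕1⊕1⊕0 = 1
Codeword: 001101010100110

001101010100110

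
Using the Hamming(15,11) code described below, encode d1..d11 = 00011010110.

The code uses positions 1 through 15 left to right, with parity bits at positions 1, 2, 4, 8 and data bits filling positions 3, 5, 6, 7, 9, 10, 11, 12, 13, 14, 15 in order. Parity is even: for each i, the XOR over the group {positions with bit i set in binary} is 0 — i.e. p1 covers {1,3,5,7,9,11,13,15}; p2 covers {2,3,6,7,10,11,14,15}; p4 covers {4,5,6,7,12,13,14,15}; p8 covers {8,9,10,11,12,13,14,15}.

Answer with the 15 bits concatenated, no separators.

010100101010110

Place data at non-parity positions: p1 p2 0 p4 0 0 1 p8 1 0 1 0 1 1 0
p1 (pos 1,3,5,7,9,11,13,15): XOR of data positions = 0⊕0⊕1⊕1⊕1⊕1⊕0 = 0
p2 (pos 2,3,6,7,10,11,14,15): XOR of data positions = 0⊕0⊕1⊕0⊕1⊕1⊕0 = 1
p4 (pos 4,5,6,7,12,13,14,15): XOR of data positions = 0⊕0⊕1⊕0⊕1⊕1⊕0 = 1
p8 (pos 8,9,10,11,12,13,14,15): XOR of data positions = 1⊕0⊕1⊕0⊕1⊕1⊕0 = 0
Codeword: 010100101010110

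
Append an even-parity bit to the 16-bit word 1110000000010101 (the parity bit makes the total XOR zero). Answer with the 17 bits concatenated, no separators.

11100000000101010

XOR of the 16 data bits: 1⊕1⊕1⊕0⊕0⊕0⊕0⊕0⊕0⊕0⊕0⊕1⊕0⊕1⊕0⊕1 = 0
Parity bit = 0 (so all 17 bits XOR to 0).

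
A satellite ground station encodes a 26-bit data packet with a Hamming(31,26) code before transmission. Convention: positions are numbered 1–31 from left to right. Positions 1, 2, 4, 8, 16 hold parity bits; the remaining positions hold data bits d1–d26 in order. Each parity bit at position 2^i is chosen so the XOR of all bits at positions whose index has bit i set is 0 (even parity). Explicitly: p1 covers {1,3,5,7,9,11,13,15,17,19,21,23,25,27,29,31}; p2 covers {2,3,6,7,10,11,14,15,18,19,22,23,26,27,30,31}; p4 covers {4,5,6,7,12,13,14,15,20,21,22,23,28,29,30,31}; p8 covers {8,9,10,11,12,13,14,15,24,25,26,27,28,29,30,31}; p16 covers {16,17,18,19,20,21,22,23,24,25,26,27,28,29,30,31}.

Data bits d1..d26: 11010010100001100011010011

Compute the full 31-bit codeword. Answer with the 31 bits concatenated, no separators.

1110101100101001001100011010011

Place data at non-parity positions: p1 p2 1 p4 1 0 1 p8 0 0 1 0 1 0 0 p16 0 0 1 1 0 0 0 1 1 0 1 0 0 1 1
p1 (pos 1,3,5,7,9,11,13,15,17,19,21,23,25,27,29,31): XOR of data positions = 1⊕1⊕1⊕0⊕1⊕1⊕0⊕0⊕1⊕0⊕0⊕1⊕1⊕0⊕1 = 1
p2 (pos 2,3,6,7,10,11,14,15,18,19,22,23,26,27,30,31): XOR of data positions = 1⊕0⊕1⊕0⊕1⊕0⊕0⊕0⊕1⊕0⊕0⊕0⊕1⊕1⊕1 = 1
p4 (pos 4,5,6,7,12,13,14,15,20,21,22,23,28,29,30,31): XOR of data positions = 1⊕0⊕1⊕0⊕1⊕0⊕0⊕1⊕0⊕0⊕0⊕0⊕0⊕1⊕1 = 0
p8 (pos 8,9,10,11,12,13,14,15,24,25,26,27,28,29,30,31): XOR of data positions = 0⊕0⊕1⊕0⊕1⊕0⊕0⊕1⊕1⊕0⊕1⊕0⊕0⊕1⊕1 = 1
p16 (pos 16,17,18,19,20,21,22,23,24,25,26,27,28,29,30,31): XOR of data positions = 0⊕0⊕1⊕1⊕0⊕0⊕0⊕1⊕1⊕0⊕1⊕0⊕0⊕1⊕1 = 1
Codeword: 1110101100101001001100011010011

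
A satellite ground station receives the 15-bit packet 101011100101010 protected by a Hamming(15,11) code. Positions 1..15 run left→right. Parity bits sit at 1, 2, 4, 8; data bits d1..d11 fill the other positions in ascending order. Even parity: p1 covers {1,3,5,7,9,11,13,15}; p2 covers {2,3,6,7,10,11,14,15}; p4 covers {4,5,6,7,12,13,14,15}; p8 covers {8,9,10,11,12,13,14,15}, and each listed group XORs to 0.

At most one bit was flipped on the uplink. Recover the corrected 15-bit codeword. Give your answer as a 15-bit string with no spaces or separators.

s1 (pos 1,3,5,7,9,11,13,15): 1⊕1⊕1⊕1⊕0⊕0⊕0⊕0 = 0
s2 (pos 2,3,6,7,10,11,14,15): 0⊕1⊕1⊕1⊕1⊕0⊕1⊕0 = 1
s4 (pos 4,5,6,7,12,13,14,15): 0⊕1⊕1⊕1⊕1⊕0⊕1⊕0 = 1
s8 (pos 8,9,10,11,12,13,14,15): 0⊕0⊕1⊕0⊕1⊕0⊕1⊕0 = 1
Syndrome s8…s1 = 1110 → error at position 14.
Flip position 14: 101011100101010 → 101011100101000

101011100101000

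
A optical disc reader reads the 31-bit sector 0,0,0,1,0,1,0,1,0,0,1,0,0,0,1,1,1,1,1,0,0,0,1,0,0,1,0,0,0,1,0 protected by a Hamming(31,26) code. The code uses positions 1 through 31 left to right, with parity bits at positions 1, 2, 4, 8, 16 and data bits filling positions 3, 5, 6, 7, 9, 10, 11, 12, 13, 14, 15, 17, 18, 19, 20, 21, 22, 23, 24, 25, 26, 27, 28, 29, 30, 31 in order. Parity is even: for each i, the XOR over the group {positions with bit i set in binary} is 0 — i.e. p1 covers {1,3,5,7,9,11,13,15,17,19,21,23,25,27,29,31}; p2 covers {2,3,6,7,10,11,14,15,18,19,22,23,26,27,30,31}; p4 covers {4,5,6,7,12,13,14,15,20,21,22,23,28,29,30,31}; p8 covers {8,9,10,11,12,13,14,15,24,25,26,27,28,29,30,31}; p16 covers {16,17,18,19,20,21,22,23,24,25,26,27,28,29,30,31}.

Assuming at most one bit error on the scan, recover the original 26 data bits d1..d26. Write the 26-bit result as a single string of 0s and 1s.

s1 (pos 1,3,5,7,9,11,13,15,17,19,21,23,25,27,29,31): 0⊕0⊕0⊕0⊕0⊕1⊕0⊕1⊕1⊕1⊕0⊕1⊕0⊕0⊕0⊕0 = 1
s2 (pos 2,3,6,7,10,11,14,15,18,19,22,23,26,27,30,31): 0⊕0⊕1⊕0⊕0⊕1⊕0⊕1⊕1⊕1⊕0⊕1⊕1⊕0⊕1⊕0 = 0
s4 (pos 4,5,6,7,12,13,14,15,20,21,22,23,28,29,30,31): 1⊕0⊕1⊕0⊕0⊕0⊕0⊕1⊕0⊕0⊕0⊕1⊕0⊕0⊕1⊕0 = 1
s8 (pos 8,9,10,11,12,13,14,15,24,25,26,27,28,29,30,31): 1⊕0⊕0⊕1⊕0⊕0⊕0⊕1⊕0⊕0⊕1⊕0⊕0⊕0⊕1⊕0 = 1
s16 (pos 16,17,18,19,20,21,22,23,24,25,26,27,28,29,30,31): 1⊕1⊕1⊕1⊕0⊕0⊕0⊕1⊕0⊕0⊕1⊕0⊕0⊕0⊕1⊕0 = 1
Syndrome s16…s1 = 11101 → error at position 29.
Flip position 29: 0001010100100011111000100100010 → 0001010100100011111000100100110
Read data bits from positions 3,5,6,7,9,10,11,12,13,14,15,17,18,19,20,21,22,23,24,25,26,27,28,29,30,31: 00100010001111000100100110

00100010001111000100100110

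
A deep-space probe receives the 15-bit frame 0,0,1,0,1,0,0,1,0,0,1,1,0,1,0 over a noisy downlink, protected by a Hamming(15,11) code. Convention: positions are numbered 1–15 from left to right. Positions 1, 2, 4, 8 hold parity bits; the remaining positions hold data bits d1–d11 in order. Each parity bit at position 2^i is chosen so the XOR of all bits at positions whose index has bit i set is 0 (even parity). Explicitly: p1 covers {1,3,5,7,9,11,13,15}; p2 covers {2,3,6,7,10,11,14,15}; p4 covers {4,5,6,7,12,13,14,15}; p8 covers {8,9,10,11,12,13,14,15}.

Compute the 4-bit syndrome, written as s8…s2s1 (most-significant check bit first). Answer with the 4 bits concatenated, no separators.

s1 (pos 1,3,5,7,9,11,13,15): 0⊕1⊕1⊕0⊕0⊕1⊕0⊕0 = 1
s2 (pos 2,3,6,7,10,11,14,15): 0⊕1⊕0⊕0⊕0⊕1⊕1⊕0 = 1
s4 (pos 4,5,6,7,12,13,14,15): 0⊕1⊕0⊕0⊕1⊕0⊕1⊕0 = 1
s8 (pos 8,9,10,11,12,13,14,15): 1⊕0⊕0⊕1⊕1⊕0⊕1⊕0 = 0
Syndrome s8…s1 = 0111 → error at position 7.

0111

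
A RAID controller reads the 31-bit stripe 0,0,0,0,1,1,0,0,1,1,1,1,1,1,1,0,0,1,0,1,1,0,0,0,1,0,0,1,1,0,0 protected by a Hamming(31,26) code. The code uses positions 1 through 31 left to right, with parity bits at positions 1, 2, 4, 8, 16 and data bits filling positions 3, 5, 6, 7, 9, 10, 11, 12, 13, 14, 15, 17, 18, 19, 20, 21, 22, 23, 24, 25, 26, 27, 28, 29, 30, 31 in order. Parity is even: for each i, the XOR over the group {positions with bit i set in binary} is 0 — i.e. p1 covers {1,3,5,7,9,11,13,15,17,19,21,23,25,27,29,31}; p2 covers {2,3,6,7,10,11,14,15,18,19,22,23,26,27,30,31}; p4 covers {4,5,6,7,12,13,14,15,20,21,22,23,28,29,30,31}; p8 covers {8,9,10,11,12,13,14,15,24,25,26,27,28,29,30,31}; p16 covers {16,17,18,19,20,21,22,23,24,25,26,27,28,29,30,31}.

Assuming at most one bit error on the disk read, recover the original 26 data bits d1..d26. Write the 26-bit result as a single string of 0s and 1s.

01101111111010110001001100

s1 (pos 1,3,5,7,9,11,13,15,17,19,21,23,25,27,29,31): 0⊕0⊕1⊕0⊕1⊕1⊕1⊕1⊕0⊕0⊕1⊕0⊕1⊕0⊕1⊕0 = 0
s2 (pos 2,3,6,7,10,11,14,15,18,19,22,23,26,27,30,31): 0⊕0⊕1⊕0⊕1⊕1⊕1⊕1⊕1⊕0⊕0⊕0⊕0⊕0⊕0⊕0 = 0
s4 (pos 4,5,6,7,12,13,14,15,20,21,22,23,28,29,30,31): 0⊕1⊕1⊕0⊕1⊕1⊕1⊕1⊕1⊕1⊕0⊕0⊕1⊕1⊕0⊕0 = 0
s8 (pos 8,9,10,11,12,13,14,15,24,25,26,27,28,29,30,31): 0⊕1⊕1⊕1⊕1⊕1⊕1⊕1⊕0⊕1⊕0⊕0⊕1⊕1⊕0⊕0 = 0
s16 (pos 16,17,18,19,20,21,22,23,24,25,26,27,28,29,30,31): 0⊕0⊕1⊕0⊕1⊕1⊕0⊕0⊕0⊕1⊕0⊕0⊕1⊕1⊕0⊕0 = 0
Syndrome s16…s1 = 00000 → no error.
Read data bits from positions 3,5,6,7,9,10,11,12,13,14,15,17,18,19,20,21,22,23,24,25,26,27,28,29,30,31: 01101111111010110001001100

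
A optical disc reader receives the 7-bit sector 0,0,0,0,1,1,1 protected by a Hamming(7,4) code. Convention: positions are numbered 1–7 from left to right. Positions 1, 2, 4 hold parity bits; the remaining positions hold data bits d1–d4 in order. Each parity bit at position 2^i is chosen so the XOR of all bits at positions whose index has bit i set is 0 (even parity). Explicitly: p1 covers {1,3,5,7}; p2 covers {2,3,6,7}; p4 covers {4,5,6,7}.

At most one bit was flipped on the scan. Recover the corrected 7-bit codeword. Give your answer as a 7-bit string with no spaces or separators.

0001111

s1 (pos 1,3,5,7): 0⊕0⊕1⊕1 = 0
s2 (pos 2,3,6,7): 0⊕0⊕1⊕1 = 0
s4 (pos 4,5,6,7): 0⊕1⊕1⊕1 = 1
Syndrome s4…s1 = 100 → error at position 4.
Flip position 4: 0000111 → 0001111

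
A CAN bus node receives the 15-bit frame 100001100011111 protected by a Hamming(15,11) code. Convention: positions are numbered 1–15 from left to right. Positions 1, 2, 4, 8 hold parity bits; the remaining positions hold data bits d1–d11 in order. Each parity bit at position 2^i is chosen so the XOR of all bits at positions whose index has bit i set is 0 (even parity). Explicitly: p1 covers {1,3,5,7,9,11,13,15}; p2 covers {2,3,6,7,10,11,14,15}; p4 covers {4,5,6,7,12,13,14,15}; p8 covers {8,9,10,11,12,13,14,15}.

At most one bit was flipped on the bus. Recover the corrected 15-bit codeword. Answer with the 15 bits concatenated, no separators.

s1 (pos 1,3,5,7,9,11,13,15): 1⊕0⊕0⊕1⊕0⊕1⊕1⊕1 = 1
s2 (pos 2,3,6,7,10,11,14,15): 0⊕0⊕1⊕1⊕0⊕1⊕1⊕1 = 1
s4 (pos 4,5,6,7,12,13,14,15): 0⊕0⊕1⊕1⊕1⊕1⊕1⊕1 = 0
s8 (pos 8,9,10,11,12,13,14,15): 0⊕0⊕0⊕1⊕1⊕1⊕1⊕1 = 1
Syndrome s8…s1 = 1011 → error at position 11.
Flip position 11: 100001100011111 → 100001100001111

100001100001111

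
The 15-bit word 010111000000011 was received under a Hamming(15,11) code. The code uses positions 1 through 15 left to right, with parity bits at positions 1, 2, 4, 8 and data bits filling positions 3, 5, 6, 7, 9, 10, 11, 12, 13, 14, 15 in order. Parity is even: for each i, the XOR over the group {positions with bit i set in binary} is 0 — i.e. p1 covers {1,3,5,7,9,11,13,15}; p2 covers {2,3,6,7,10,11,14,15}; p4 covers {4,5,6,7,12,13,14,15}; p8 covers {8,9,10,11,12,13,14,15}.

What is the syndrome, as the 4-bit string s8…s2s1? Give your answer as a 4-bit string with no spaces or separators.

s1 (pos 1,3,5,7,9,11,13,15): 0⊕0⊕1⊕0⊕0⊕0⊕0⊕1 = 0
s2 (pos 2,3,6,7,10,11,14,15): 1⊕0⊕1⊕0⊕0⊕0⊕1⊕1 = 0
s4 (pos 4,5,6,7,12,13,14,15): 1⊕1⊕1⊕0⊕0⊕0⊕1⊕1 = 1
s8 (pos 8,9,10,11,12,13,14,15): 0⊕0⊕0⊕0⊕0⊕0⊕1⊕1 = 0
Syndrome s8…s1 = 0100 → error at position 4.

0100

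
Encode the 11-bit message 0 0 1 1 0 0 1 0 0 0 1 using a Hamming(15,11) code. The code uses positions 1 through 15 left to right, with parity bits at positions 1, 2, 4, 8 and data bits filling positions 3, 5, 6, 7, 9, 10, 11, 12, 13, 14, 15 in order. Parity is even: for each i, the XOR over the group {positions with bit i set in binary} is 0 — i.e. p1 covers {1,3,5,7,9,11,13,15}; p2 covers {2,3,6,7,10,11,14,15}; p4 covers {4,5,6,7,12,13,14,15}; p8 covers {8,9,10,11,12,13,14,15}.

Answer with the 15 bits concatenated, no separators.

100101100010001

Place data at non-parity positions: p1 p2 0 p4 0 1 1 p8 0 0 1 0 0 0 1
p1 (pos 1,3,5,7,9,11,13,15): XOR of data positions = 0⊕0⊕1⊕0⊕1⊕0⊕1 = 1
p2 (pos 2,3,6,7,10,11,14,15): XOR of data positions = 0⊕1⊕1⊕0⊕1⊕0⊕1 = 0
p4 (pos 4,5,6,7,12,13,14,15): XOR of data positions = 0⊕1⊕1⊕0⊕0⊕0⊕1 = 1
p8 (pos 8,9,10,11,12,13,14,15): XOR of data positions = 0⊕0⊕1⊕0⊕0⊕0⊕1 = 0
Codeword: 100101100010001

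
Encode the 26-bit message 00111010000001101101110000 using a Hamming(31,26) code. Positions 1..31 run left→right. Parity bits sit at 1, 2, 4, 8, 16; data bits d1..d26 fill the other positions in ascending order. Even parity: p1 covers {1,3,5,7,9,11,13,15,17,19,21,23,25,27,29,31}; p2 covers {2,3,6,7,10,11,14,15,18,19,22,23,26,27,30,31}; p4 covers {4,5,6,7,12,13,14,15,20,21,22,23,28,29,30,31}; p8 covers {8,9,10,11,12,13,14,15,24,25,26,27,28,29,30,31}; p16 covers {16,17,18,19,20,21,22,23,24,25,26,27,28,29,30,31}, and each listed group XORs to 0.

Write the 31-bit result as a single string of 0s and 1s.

Place data at non-parity positions: p1 p2 0 p4 0 1 1 p8 1 0 1 0 0 0 0 p16 0 0 1 1 0 1 1 0 1 1 1 0 0 0 0
p1 (pos 1,3,5,7,9,11,13,15,17,19,21,23,25,27,29,31): XOR of data positions = 0⊕0⊕1⊕1⊕1⊕0⊕0⊕0⊕1⊕0⊕1⊕1⊕1⊕0⊕0 = 1
p2 (pos 2,3,6,7,10,11,14,15,18,19,22,23,26,27,30,31): XOR of data positions = 0⊕1⊕1⊕0⊕1⊕0⊕0⊕0⊕1⊕1⊕1⊕1⊕1⊕0⊕0 = 0
p4 (pos 4,5,6,7,12,13,14,15,20,21,22,23,28,29,30,31): XOR of data positions = 0⊕1⊕1⊕0⊕0⊕0⊕0⊕1⊕0⊕1⊕1⊕0⊕0⊕0⊕0 = 1
p8 (pos 8,9,10,11,12,13,14,15,24,25,26,27,28,29,30,31): XOR of data positions = 1⊕0⊕1⊕0⊕0⊕0⊕0⊕0⊕1⊕1⊕1⊕0⊕0⊕0⊕0 = 1
p16 (pos 16,17,18,19,20,21,22,23,24,25,26,27,28,29,30,31): XOR of data positions = 0⊕0⊕1⊕1⊕0⊕1⊕1⊕0⊕1⊕1⊕1⊕0⊕0⊕0⊕0 = 1
Codeword: 1001011110100001001101101110000

1001011110100001001101101110000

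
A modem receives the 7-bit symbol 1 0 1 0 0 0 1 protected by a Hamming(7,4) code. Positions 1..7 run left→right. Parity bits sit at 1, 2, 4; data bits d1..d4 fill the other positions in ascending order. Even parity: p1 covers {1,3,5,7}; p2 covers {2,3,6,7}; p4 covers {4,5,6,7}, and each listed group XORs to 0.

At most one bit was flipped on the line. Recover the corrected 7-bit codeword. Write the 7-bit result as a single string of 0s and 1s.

s1 (pos 1,3,5,7): 1⊕1⊕0⊕1 = 1
s2 (pos 2,3,6,7): 0⊕1⊕0⊕1 = 0
s4 (pos 4,5,6,7): 0⊕0⊕0⊕1 = 1
Syndrome s4…s1 = 101 → error at position 5.
Flip position 5: 1010001 → 1010101

1010101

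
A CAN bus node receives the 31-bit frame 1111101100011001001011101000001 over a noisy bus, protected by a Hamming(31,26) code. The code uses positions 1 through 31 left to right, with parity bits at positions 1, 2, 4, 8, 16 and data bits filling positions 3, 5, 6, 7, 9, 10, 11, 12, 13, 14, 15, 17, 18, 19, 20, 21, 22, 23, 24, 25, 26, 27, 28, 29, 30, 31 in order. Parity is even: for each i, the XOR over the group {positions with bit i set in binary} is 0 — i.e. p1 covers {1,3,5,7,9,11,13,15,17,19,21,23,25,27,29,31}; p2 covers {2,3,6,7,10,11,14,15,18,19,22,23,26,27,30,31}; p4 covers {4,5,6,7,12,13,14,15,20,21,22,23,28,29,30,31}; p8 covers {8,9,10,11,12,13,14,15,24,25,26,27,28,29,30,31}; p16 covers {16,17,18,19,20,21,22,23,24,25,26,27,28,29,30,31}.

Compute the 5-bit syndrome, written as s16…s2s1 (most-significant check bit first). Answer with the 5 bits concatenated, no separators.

11110

s1 (pos 1,3,5,7,9,11,13,15,17,19,21,23,25,27,29,31): 1⊕1⊕1⊕1⊕0⊕0⊕1⊕0⊕0⊕1⊕1⊕1⊕1⊕0⊕0⊕1 = 0
s2 (pos 2,3,6,7,10,11,14,15,18,19,22,23,26,27,30,31): 1⊕1⊕0⊕1⊕0⊕0⊕0⊕0⊕0⊕1⊕1⊕1⊕0⊕0⊕0⊕1 = 1
s4 (pos 4,5,6,7,12,13,14,15,20,21,22,23,28,29,30,31): 1⊕1⊕0⊕1⊕1⊕1⊕0⊕0⊕0⊕1⊕1⊕1⊕0⊕0⊕0⊕1 = 1
s8 (pos 8,9,10,11,12,13,14,15,24,25,26,27,28,29,30,31): 1⊕0⊕0⊕0⊕1⊕1⊕0⊕0⊕0⊕1⊕0⊕0⊕0⊕0⊕0⊕1 = 1
s16 (pos 16,17,18,19,20,21,22,23,24,25,26,27,28,29,30,31): 1⊕0⊕0⊕1⊕0⊕1⊕1⊕1⊕0⊕1⊕0⊕0⊕0⊕0⊕0⊕1 = 1
Syndrome s16…s1 = 11110 → error at position 30.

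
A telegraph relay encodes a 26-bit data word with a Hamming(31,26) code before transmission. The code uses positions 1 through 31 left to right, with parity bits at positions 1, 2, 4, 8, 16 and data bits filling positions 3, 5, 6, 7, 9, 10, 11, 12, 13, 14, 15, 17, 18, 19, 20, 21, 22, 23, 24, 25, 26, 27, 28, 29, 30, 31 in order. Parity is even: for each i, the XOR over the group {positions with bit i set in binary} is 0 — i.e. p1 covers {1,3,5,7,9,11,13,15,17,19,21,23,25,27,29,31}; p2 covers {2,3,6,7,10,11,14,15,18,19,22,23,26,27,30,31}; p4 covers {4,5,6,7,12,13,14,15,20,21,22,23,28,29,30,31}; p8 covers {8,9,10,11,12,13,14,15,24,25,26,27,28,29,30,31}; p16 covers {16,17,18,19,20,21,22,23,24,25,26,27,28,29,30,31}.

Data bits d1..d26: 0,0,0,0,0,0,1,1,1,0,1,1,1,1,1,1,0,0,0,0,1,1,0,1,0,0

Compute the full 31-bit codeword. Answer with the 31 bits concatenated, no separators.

0000000100111010111110000110100

Place data at non-parity positions: p1 p2 0 p4 0 0 0 p8 0 0 1 1 1 0 1 p16 1 1 1 1 1 0 0 0 0 1 1 0 1 0 0
p1 (pos 1,3,5,7,9,11,13,15,17,19,21,23,25,27,29,31): XOR of data positions = 0⊕0⊕0⊕0⊕1⊕1⊕1⊕1⊕1⊕1⊕0⊕0⊕1⊕1⊕0 = 0
p2 (pos 2,3,6,7,10,11,14,15,18,19,22,23,26,27,30,31): XOR of data positions = 0⊕0⊕0⊕0⊕1⊕0⊕1⊕1⊕1⊕0⊕0⊕1⊕1⊕0⊕0 = 0
p4 (pos 4,5,6,7,12,13,14,15,20,21,22,23,28,29,30,31): XOR of data positions = 0⊕0⊕0⊕1⊕1⊕0⊕1⊕1⊕1⊕0⊕0⊕0⊕1⊕0⊕0 = 0
p8 (pos 8,9,10,11,12,13,14,15,24,25,26,27,28,29,30,31): XOR of data positions = 0⊕0⊕1⊕1⊕1⊕0⊕1⊕0⊕0⊕1⊕1⊕0⊕1⊕0⊕0 = 1
p16 (pos 16,17,18,19,20,21,22,23,24,25,26,27,28,29,30,31): XOR of data positions = 1⊕1⊕1⊕1⊕1⊕0⊕0⊕0⊕0⊕1⊕1⊕0⊕1⊕0⊕0 = 0
Codeword: 0000000100111010111110000110100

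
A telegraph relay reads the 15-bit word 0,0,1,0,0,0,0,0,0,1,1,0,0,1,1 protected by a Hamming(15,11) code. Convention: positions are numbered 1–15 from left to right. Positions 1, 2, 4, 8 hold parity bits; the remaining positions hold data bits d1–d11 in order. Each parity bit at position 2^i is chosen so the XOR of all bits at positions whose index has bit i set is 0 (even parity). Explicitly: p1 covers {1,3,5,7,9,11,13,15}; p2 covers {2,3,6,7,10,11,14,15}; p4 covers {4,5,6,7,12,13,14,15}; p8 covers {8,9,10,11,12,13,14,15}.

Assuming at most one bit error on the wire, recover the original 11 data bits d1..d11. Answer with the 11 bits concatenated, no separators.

00000110011

s1 (pos 1,3,5,7,9,11,13,15): 0⊕1⊕0⊕0⊕0⊕1⊕0⊕1 = 1
s2 (pos 2,3,6,7,10,11,14,15): 0⊕1⊕0⊕0⊕1⊕1⊕1⊕1 = 1
s4 (pos 4,5,6,7,12,13,14,15): 0⊕0⊕0⊕0⊕0⊕0⊕1⊕1 = 0
s8 (pos 8,9,10,11,12,13,14,15): 0⊕0⊕1⊕1⊕0⊕0⊕1⊕1 = 0
Syndrome s8…s1 = 0011 → error at position 3.
Flip position 3: 001000000110011 → 000000000110011
Read data bits from positions 3,5,6,7,9,10,11,12,13,14,15: 00000110011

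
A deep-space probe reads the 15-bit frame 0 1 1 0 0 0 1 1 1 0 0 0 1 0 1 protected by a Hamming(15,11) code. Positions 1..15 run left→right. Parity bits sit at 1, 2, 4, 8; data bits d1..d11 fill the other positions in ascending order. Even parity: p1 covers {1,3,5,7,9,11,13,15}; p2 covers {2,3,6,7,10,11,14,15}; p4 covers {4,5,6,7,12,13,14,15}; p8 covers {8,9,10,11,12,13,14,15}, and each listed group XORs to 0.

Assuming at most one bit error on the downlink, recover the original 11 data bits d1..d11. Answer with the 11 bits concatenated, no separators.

s1 (pos 1,3,5,7,9,11,13,15): 0⊕1⊕0⊕1⊕1⊕0⊕1⊕1 = 1
s2 (pos 2,3,6,7,10,11,14,15): 1⊕1⊕0⊕1⊕0⊕0⊕0⊕1 = 0
s4 (pos 4,5,6,7,12,13,14,15): 0⊕0⊕0⊕1⊕0⊕1⊕0⊕1 = 1
s8 (pos 8,9,10,11,12,13,14,15): 1⊕1⊕0⊕0⊕0⊕1⊕0⊕1 = 0
Syndrome s8…s1 = 0101 → error at position 5.
Flip position 5: 011000111000101 → 011010111000101
Read data bits from positions 3,5,6,7,9,10,11,12,13,14,15: 11011000101

11011000101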